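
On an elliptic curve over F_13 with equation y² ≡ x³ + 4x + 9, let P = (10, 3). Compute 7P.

Repeated addition: build up to 7P.
2P: tangent at (10, 3): λ = (3·10² + 4)/(2·3) ≡ 5/6. 6⁻¹ ≡ 11 (mod 13) since 6·11 = 66 ≡ 1, so λ ≡ 5·11 ≡ 3.
  x = λ² - 10 - 10 = 9 - 20 ≡ 2; y = λ·(10 - 2) - 3 ≡ 8. → (2, 8)
3P: (2, 8) + (10, 3). λ = (3 - 8)/(10 - 2) ≡ 8/8 mod 13. 8⁻¹ ≡ 5 (mod 13), so λ ≡ 1.
  x = λ² - 2 - 10 = 1 - 12 ≡ 2; y = λ·(2 - 2) - 8 ≡ 5. → (2, 5)
4P: (2, 5) + (10, 3). λ = (3 - 5)/(10 - 2) ≡ 11/8 mod 13. 8⁻¹ ≡ 5 (mod 13), so λ ≡ 3.
  x = λ² - 2 - 10 = 9 - 12 ≡ 10; y = λ·(2 - 10) - 5 ≡ 10. → (10, 10)
5P: (10, 10) + (10, 3): same x and y₁ ≡ -y₂, so the sum is 𝒪.
6P: 𝒪 + (10, 3) = (10, 3) (identity).
7P: tangent at (10, 3): λ = (3·10² + 4)/(2·3) ≡ 5/6. 6⁻¹ ≡ 11 (mod 13), so λ ≡ 5·11 ≡ 3.
  x = λ² - 10 - 10 = 9 - 20 ≡ 2; y = λ·(10 - 2) - 3 ≡ 8. → (2, 8)

(2, 8)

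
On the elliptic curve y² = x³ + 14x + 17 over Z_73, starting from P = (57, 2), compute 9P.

Repeated addition: build up to 9P.
2P: tangent at (57, 2): λ = (3·57² + 14)/(2·2) ≡ 52/4. 4⁻¹ ≡ 55 (mod 73) since 4·55 = 220 ≡ 1, so λ ≡ 52·55 ≡ 13.
  x = λ² - 57 - 57 = 169 - 114 ≡ 55; y = λ·(57 - 55) - 2 ≡ 24. → (55, 24)
3P: (55, 24) + (57, 2). λ = (2 - 24)/(57 - 55) ≡ 51/2 mod 73. 2⁻¹ ≡ 37 (mod 73) since 2·37 = 74 ≡ 1, so λ ≡ 62.
  x = λ² - 55 - 57 = 3844 - 112 ≡ 9; y = λ·(55 - 9) - 24 ≡ 54. → (9, 54)
4P: (9, 54) + (57, 2). λ = (2 - 54)/(57 - 9) ≡ 21/48 mod 73. 48⁻¹ ≡ 35 (mod 73), so λ ≡ 5.
  x = λ² - 9 - 57 = 25 - 66 ≡ 32; y = λ·(9 - 32) - 54 ≡ 50. → (32, 50)
5P: (32, 50) + (57, 2). λ = (2 - 50)/(57 - 32) ≡ 25/25 mod 73. 25⁻¹ ≡ 38 (mod 73), so λ ≡ 1.
  x = λ² - 32 - 57 = 1 - 89 ≡ 58; y = λ·(32 - 58) - 50 ≡ 70. → (58, 70)
6P: (58, 70) + (57, 2). λ = (2 - 70)/(57 - 58) ≡ 5/72 mod 73. 72⁻¹ ≡ 72 (mod 73) since 72·72 = 5184 ≡ 1, so λ ≡ 68.
  x = λ² - 58 - 57 = 4624 - 115 ≡ 56; y = λ·(58 - 56) - 70 ≡ 66. → (56, 66)
7P: (56, 66) + (57, 2). λ = (2 - 66)/(57 - 56) ≡ 9/1 mod 73. 1⁻¹ ≡ 1 (mod 73) since 1·1 = 1 ≡ 1, so λ ≡ 9.
  x = λ² - 56 - 57 = 81 - 113 ≡ 41; y = λ·(56 - 41) - 66 ≡ 69. → (41, 69)
8P: (41, 69) + (57, 2). λ = (2 - 69)/(57 - 41) ≡ 6/16 mod 73. 16⁻¹ ≡ 32 (mod 73) since 16·32 = 512 ≡ 1, so λ ≡ 46.
  x = λ² - 41 - 57 = 2116 - 98 ≡ 47; y = λ·(41 - 47) - 69 ≡ 20. → (47, 20)
9P: (47, 20) + (57, 2). λ = (2 - 20)/(57 - 47) ≡ 55/10 mod 73. 10⁻¹ ≡ 22 (mod 73) since 10·22 = 220 ≡ 1, so λ ≡ 42.
  x = λ² - 47 - 57 = 1764 - 104 ≡ 54; y = λ·(47 - 54) - 20 ≡ 51. → (54, 51)

(54, 51)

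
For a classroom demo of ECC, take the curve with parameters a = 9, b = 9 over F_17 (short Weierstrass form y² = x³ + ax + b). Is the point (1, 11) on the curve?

y² = 11² ≡ 2; x³ + 9x + 9 = 19 ≡ 2 (mod 17). 2 = 2.

yes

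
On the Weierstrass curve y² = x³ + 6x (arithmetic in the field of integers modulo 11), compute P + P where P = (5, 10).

tangent at (5, 10): λ = (3·5² + 6)/(2·10) ≡ 4/9. 9⁻¹ ≡ 5 (mod 11), so λ ≡ 4·5 ≡ 9.
  x = λ² - 5 - 5 = 81 - 10 ≡ 5; y = λ·(5 - 5) - 10 ≡ 1. → (5, 1)

(5, 1)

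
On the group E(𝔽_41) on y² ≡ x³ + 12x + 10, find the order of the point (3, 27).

2P: tangent at (3, 27): λ = (3·3² + 12)/(2·27) ≡ 39/13. 13⁻¹ ≡ 19 (mod 41) since 13·19 = 247 ≡ 1, so λ ≡ 39·19 ≡ 3.
  x = λ² - 3 - 3 = 9 - 6 ≡ 3; y = λ·(3 - 3) - 27 ≡ 14. → (3, 14)
3P: (3, 14) + (3, 27): same x and y₁ ≡ -y₂, so the sum is ∞.
3P = ∞, so the order is 3.

3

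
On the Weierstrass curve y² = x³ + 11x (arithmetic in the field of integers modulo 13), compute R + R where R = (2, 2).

tangent at (2, 2): λ = (3·2² + 11)/(2·2) ≡ 10/4. 4⁻¹ ≡ 10 (mod 13), so λ ≡ 10·10 ≡ 9.
  x = λ² - 2 - 2 = 81 - 4 ≡ 12; y = λ·(2 - 12) - 2 ≡ 12. → (12, 12)

(12, 12)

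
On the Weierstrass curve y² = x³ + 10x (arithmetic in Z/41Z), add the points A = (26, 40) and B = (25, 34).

(26, 40) + (25, 34). λ = (34 - 40)/(25 - 26) ≡ 35/40 mod 41. 40⁻¹ ≡ 40 (mod 41), so λ ≡ 6.
  x = λ² - 26 - 25 = 36 - 51 ≡ 26; y = λ·(26 - 26) - 40 ≡ 1. → (26, 1)

(26, 1)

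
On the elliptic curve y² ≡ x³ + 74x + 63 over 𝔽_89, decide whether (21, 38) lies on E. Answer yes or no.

y² = 38² ≡ 20; x³ + 74x + 63 = 10878 ≡ 20 (mod 89). 20 = 20.

yes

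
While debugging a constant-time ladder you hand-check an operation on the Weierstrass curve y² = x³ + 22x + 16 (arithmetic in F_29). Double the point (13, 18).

tangent at (13, 18): λ = (3·13² + 22)/(2·18) ≡ 7/7. 7⁻¹ ≡ 25 (mod 29) since 7·25 = 175 ≡ 1, so λ ≡ 7·25 ≡ 1.
  x = λ² - 13 - 13 = 1 - 26 ≡ 4; y = λ·(13 - 4) - 18 ≡ 20. → (4, 20)

(4, 20)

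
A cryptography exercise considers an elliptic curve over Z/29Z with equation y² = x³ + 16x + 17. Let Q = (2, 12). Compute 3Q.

Repeated addition: build up to 3Q.
2Q: tangent at (2, 12): λ = (3·2² + 16)/(2·12) ≡ 28/24. 24⁻¹ ≡ 23 (mod 29), so λ ≡ 28·23 ≡ 6.
  x = λ² - 2 - 2 = 36 - 4 ≡ 3; y = λ·(2 - 3) - 12 ≡ 11. → (3, 11)
3Q: (3, 11) + (2, 12). λ = (12 - 11)/(2 - 3) ≡ 1/28 mod 29. 28⁻¹ ≡ 28 (mod 29) since 28·28 = 784 ≡ 1, so λ ≡ 28.
  x = λ² - 3 - 2 = 784 - 5 ≡ 25; y = λ·(3 - 25) - 11 ≡ 11. → (25, 11)

(25, 11)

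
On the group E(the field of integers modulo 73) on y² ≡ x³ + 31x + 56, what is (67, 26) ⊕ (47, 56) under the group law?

(67, 26) + (47, 56). λ = (56 - 26)/(47 - 67) ≡ 30/53 mod 73. 53⁻¹ ≡ 62 (mod 73), so λ ≡ 35.
  x = λ² - 67 - 47 = 1225 - 114 ≡ 16; y = λ·(67 - 16) - 26 ≡ 7. → (16, 7)

(16, 7)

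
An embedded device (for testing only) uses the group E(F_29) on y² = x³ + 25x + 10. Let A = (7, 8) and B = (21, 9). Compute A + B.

(5, 17)

(7, 8) + (21, 9). λ = (9 - 8)/(21 - 7) ≡ 1/14 mod 29. 14⁻¹ ≡ 27 (mod 29), so λ ≡ 27.
  x = λ² - 7 - 21 = 729 - 28 ≡ 5; y = λ·(7 - 5) - 8 ≡ 17. → (5, 17)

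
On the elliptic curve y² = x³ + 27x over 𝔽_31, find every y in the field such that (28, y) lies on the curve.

x³ + 27x + 0 = 22708 ≡ 16 (mod 31).
Square roots of 16 mod 31: 4 and 27 (since 4² = 16 ≡ 16).

4, 27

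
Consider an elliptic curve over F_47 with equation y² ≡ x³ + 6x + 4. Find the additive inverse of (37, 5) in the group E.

-(37, 5) = (37, -5 mod 47) = (37, 42).

(37, 42)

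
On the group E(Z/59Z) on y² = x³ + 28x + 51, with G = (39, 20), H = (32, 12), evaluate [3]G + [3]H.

First 3G:
Repeated addition: build up to 3G.
2G: tangent at (39, 20): λ = (3·39² + 28)/(2·20) ≡ 48/40. 40⁻¹ ≡ 31 (mod 59), so λ ≡ 48·31 ≡ 13.
  x = λ² - 39 - 39 = 169 - 78 ≡ 32; y = λ·(39 - 32) - 20 ≡ 12. → (32, 12)
3G: (32, 12) + (39, 20). λ = (20 - 12)/(39 - 32) ≡ 8/7 mod 59. 7⁻¹ ≡ 17 (mod 59), so λ ≡ 18.
  x = λ² - 32 - 39 = 324 - 71 ≡ 17; y = λ·(32 - 17) - 12 ≡ 22. → (17, 22)
3G = (17, 22).
Next 3H:
Repeated addition: build up to 3H.
2H: tangent at (32, 12): λ = (3·32² + 28)/(2·12) ≡ 32/24. 24⁻¹ ≡ 32 (mod 59) since 24·32 = 768 ≡ 1, so λ ≡ 32·32 ≡ 21.
  x = λ² - 32 - 32 = 441 - 64 ≡ 23; y = λ·(32 - 23) - 12 ≡ 0. → (23, 0)
3H: (23, 0) + (32, 12). λ = (12 - 0)/(32 - 23) ≡ 12/9 mod 59. 9⁻¹ ≡ 46 (mod 59) since 9·46 = 414 ≡ 1, so λ ≡ 21.
  x = λ² - 23 - 32 = 441 - 55 ≡ 32; y = λ·(23 - 32) - 0 ≡ 47. → (32, 47)
3H = (32, 47).
Finally 3G + 3H:
(17, 22) + (32, 47). λ = (47 - 22)/(32 - 17) ≡ 25/15 mod 59. 15⁻¹ ≡ 4 (mod 59), so λ ≡ 41.
  x = λ² - 17 - 32 = 1681 - 49 ≡ 39; y = λ·(17 - 39) - 22 ≡ 20. → (39, 20)

(39, 20)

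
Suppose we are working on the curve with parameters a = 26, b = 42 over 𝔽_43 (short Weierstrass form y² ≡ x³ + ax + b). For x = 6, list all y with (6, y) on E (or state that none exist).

x³ + 26x + 42 = 414 ≡ 27 (mod 43).
27 is a non-residue mod 43; no y exists.

none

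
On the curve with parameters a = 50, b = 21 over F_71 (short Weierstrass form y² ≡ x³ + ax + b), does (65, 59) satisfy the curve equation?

yes

y² = 59² ≡ 2; x³ + 50x + 21 = 277896 ≡ 2 (mod 71). 2 = 2.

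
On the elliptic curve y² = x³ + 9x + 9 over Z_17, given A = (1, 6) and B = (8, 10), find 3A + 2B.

(5, 3)

First 3A:
Repeated addition: build up to 3A.
2A: tangent at (1, 6): λ = (3·1² + 9)/(2·6) ≡ 12/12. 12⁻¹ ≡ 10 (mod 17), so λ ≡ 12·10 ≡ 1.
  x = λ² - 1 - 1 = 1 - 2 ≡ 16; y = λ·(1 - 16) - 6 ≡ 13. → (16, 13)
3A: (16, 13) + (1, 6). λ = (6 - 13)/(1 - 16) ≡ 10/2 mod 17. 2⁻¹ ≡ 9 (mod 17) since 2·9 = 18 ≡ 1, so λ ≡ 5.
  x = λ² - 16 - 1 = 25 - 17 ≡ 8; y = λ·(16 - 8) - 13 ≡ 10. → (8, 10)
3A = (8, 10).
Next 2B:
Repeated addition: build up to 2B.
2B: tangent at (8, 10): λ = (3·8² + 9)/(2·10) ≡ 14/3. 3⁻¹ ≡ 6 (mod 17), so λ ≡ 14·6 ≡ 16.
  x = λ² - 8 - 8 = 256 - 16 ≡ 2; y = λ·(8 - 2) - 10 ≡ 1. → (2, 1)
2B = (2, 1).
Finally 3A + 2B:
(8, 10) + (2, 1). λ = (1 - 10)/(2 - 8) ≡ 8/11 mod 17. 11⁻¹ ≡ 14 (mod 17), so λ ≡ 10.
  x = λ² - 8 - 2 = 100 - 10 ≡ 5; y = λ·(8 - 5) - 10 ≡ 3. → (5, 3)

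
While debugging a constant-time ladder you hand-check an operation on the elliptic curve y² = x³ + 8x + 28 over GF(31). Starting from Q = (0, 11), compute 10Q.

(5, 10)

Repeated addition: build up to 10Q.
2Q: tangent at (0, 11): λ = (3·0² + 8)/(2·11) ≡ 8/22. 22⁻¹ ≡ 24 (mod 31) since 22·24 = 528 ≡ 1, so λ ≡ 8·24 ≡ 6.
  x = λ² - 0 - 0 = 36 - 0 ≡ 5; y = λ·(0 - 5) - 11 ≡ 21. → (5, 21)
3Q: (5, 21) + (0, 11). λ = (11 - 21)/(0 - 5) ≡ 21/26 mod 31. 26⁻¹ ≡ 6 (mod 31) since 26·6 = 156 ≡ 1, so λ ≡ 2.
  x = λ² - 5 - 0 = 4 - 5 ≡ 30; y = λ·(5 - 30) - 21 ≡ 22. → (30, 22)
4Q: (30, 22) + (0, 11). λ = (11 - 22)/(0 - 30) ≡ 20/1 mod 31. 1⁻¹ ≡ 1 (mod 31) since 1·1 = 1 ≡ 1, so λ ≡ 20.
  x = λ² - 30 - 0 = 400 - 30 ≡ 29; y = λ·(30 - 29) - 22 ≡ 29. → (29, 29)
5Q: (29, 29) + (0, 11). λ = (11 - 29)/(0 - 29) ≡ 13/2 mod 31. 2⁻¹ ≡ 16 (mod 31), so λ ≡ 22.
  x = λ² - 29 - 0 = 484 - 29 ≡ 21; y = λ·(29 - 21) - 29 ≡ 23. → (21, 23)
6Q: (21, 23) + (0, 11). λ = (11 - 23)/(0 - 21) ≡ 19/10 mod 31. 10⁻¹ ≡ 28 (mod 31), so λ ≡ 5.
  x = λ² - 21 - 0 = 25 - 21 ≡ 4; y = λ·(21 - 4) - 23 ≡ 0. → (4, 0)
7Q: (4, 0) + (0, 11). λ = (11 - 0)/(0 - 4) ≡ 11/27 mod 31. 27⁻¹ ≡ 23 (mod 31), so λ ≡ 5.
  x = λ² - 4 - 0 = 25 - 4 ≡ 21; y = λ·(4 - 21) - 0 ≡ 8. → (21, 8)
8Q: (21, 8) + (0, 11). λ = (11 - 8)/(0 - 21) ≡ 3/10 mod 31. 10⁻¹ ≡ 28 (mod 31) since 10·28 = 280 ≡ 1, so λ ≡ 22.
  x = λ² - 21 - 0 = 484 - 21 ≡ 29; y = λ·(21 - 29) - 8 ≡ 2. → (29, 2)
9Q: (29, 2) + (0, 11). λ = (11 - 2)/(0 - 29) ≡ 9/2 mod 31. 2⁻¹ ≡ 16 (mod 31) since 2·16 = 32 ≡ 1, so λ ≡ 20.
  x = λ² - 29 - 0 = 400 - 29 ≡ 30; y = λ·(29 - 30) - 2 ≡ 9. → (30, 9)
10Q: (30, 9) + (0, 11). λ = (11 - 9)/(0 - 30) ≡ 2/1 mod 31. 1⁻¹ ≡ 1 (mod 31) since 1·1 = 1 ≡ 1, so λ ≡ 2.
  x = λ² - 30 - 0 = 4 - 30 ≡ 5; y = λ·(30 - 5) - 9 ≡ 10. → (5, 10)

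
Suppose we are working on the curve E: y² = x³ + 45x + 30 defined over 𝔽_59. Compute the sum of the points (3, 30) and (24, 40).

(44, 46)

(3, 30) + (24, 40). λ = (40 - 30)/(24 - 3) ≡ 10/21 mod 59. 21⁻¹ ≡ 45 (mod 59) since 21·45 = 945 ≡ 1, so λ ≡ 37.
  x = λ² - 3 - 24 = 1369 - 27 ≡ 44; y = λ·(3 - 44) - 30 ≡ 46. → (44, 46)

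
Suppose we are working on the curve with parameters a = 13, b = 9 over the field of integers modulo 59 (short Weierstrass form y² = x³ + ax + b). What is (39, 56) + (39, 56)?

tangent at (39, 56): λ = (3·39² + 13)/(2·56) ≡ 33/53. 53⁻¹ ≡ 49 (mod 59), so λ ≡ 33·49 ≡ 24.
  x = λ² - 39 - 39 = 576 - 78 ≡ 26; y = λ·(39 - 26) - 56 ≡ 20. → (26, 20)

(26, 20)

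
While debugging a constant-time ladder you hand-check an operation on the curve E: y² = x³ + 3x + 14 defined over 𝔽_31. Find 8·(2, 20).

Write P = (2, 20).
Double-and-add on 8 = (1000)₂. Start with P = (2, 20) for the leading 1-bit.
double: tangent at (2, 20): λ = (3·2² + 3)/(2·20) ≡ 15/9. 9⁻¹ ≡ 7 (mod 31) since 9·7 = 63 ≡ 1, so λ ≡ 15·7 ≡ 12.
  x = λ² - 2 - 2 = 144 - 4 ≡ 16; y = λ·(2 - 16) - 20 ≡ 29. → (16, 29)
double: tangent at (16, 29): λ = (3·16² + 3)/(2·29) ≡ 27/27. 27⁻¹ ≡ 23 (mod 31), so λ ≡ 27·23 ≡ 1.
  x = λ² - 16 - 16 = 1 - 32 ≡ 0; y = λ·(16 - 0) - 29 ≡ 18. → (0, 18)
double: tangent at (0, 18): λ = (3·0² + 3)/(2·18) ≡ 3/5. 5⁻¹ ≡ 25 (mod 31) since 5·25 = 125 ≡ 1, so λ ≡ 3·25 ≡ 13.
  x = λ² - 0 - 0 = 169 - 0 ≡ 14; y = λ·(0 - 14) - 18 ≡ 17. → (14, 17)

(14, 17)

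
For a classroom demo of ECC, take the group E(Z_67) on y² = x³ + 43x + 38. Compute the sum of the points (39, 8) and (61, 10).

(39, 8) + (61, 10). λ = (10 - 8)/(61 - 39) ≡ 2/22 mod 67. 22⁻¹ ≡ 64 (mod 67) since 22·64 = 1408 ≡ 1, so λ ≡ 61.
  x = λ² - 39 - 61 = 3721 - 100 ≡ 3; y = λ·(39 - 3) - 8 ≡ 44. → (3, 44)

(3, 44)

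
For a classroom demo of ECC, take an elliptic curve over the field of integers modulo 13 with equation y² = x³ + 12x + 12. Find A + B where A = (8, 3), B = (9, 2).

(10, 12)

(8, 3) + (9, 2). λ = (2 - 3)/(9 - 8) ≡ 12/1 mod 13. 1⁻¹ ≡ 1 (mod 13), so λ ≡ 12.
  x = λ² - 8 - 9 = 144 - 17 ≡ 10; y = λ·(8 - 10) - 3 ≡ 12. → (10, 12)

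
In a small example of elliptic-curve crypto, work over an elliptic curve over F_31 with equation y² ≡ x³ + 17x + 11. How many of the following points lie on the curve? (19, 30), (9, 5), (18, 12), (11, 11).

2

(19, 30): 30² ≡ 1, rhs ≡ 1 → on.
(9, 5): 5² ≡ 25, rhs ≡ 25 → on.
(18, 12): 12² ≡ 20, rhs ≡ 11 → off.
(11, 11): 11² ≡ 28, rhs ≡ 10 → off.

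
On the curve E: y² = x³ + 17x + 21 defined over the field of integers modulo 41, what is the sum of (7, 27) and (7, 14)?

O

The two points share x = 7 and their y-coordinates satisfy 27 + 14 ≡ 0 (mod 41), so they are inverses. Their sum is ∞.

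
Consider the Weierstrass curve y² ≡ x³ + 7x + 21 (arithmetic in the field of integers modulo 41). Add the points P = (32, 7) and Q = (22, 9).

(32, 7) + (22, 9). λ = (9 - 7)/(22 - 32) ≡ 2/31 mod 41. 31⁻¹ ≡ 4 (mod 41), so λ ≡ 8.
  x = λ² - 32 - 22 = 64 - 54 ≡ 10; y = λ·(32 - 10) - 7 ≡ 5. → (10, 5)

(10, 5)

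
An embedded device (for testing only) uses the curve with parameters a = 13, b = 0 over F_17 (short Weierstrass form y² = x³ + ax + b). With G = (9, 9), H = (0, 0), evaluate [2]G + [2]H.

(0, 0)

First 2G:
Repeated addition: build up to 2G.
2G: tangent at (9, 9): λ = (3·9² + 13)/(2·9) ≡ 1/1. 1⁻¹ ≡ 1 (mod 17) since 1·1 = 1 ≡ 1, so λ ≡ 1·1 ≡ 1.
  x = λ² - 9 - 9 = 1 - 18 ≡ 0; y = λ·(9 - 0) - 9 ≡ 0. → (0, 0)
2G = (0, 0).
Next 2H:
Repeated addition: build up to 2H.
2H: (0, 0) + (0, 0): same x and y₁ ≡ -y₂, so the sum is 𝒪.
2H = 𝒪.
Finally 2G + 2H:
(0, 0) + 𝒪 = (0, 0) (identity).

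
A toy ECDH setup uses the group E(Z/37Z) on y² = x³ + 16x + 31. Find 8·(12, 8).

Write Q = (12, 8).
Double-and-add on 8 = (1000)₂. Start with Q = (12, 8) for the leading 1-bit.
double: tangent at (12, 8): λ = (3·12² + 16)/(2·8) ≡ 4/16. 16⁻¹ ≡ 7 (mod 37), so λ ≡ 4·7 ≡ 28.
  x = λ² - 12 - 12 = 784 - 24 ≡ 20; y = λ·(12 - 20) - 8 ≡ 27. → (20, 27)
double: tangent at (20, 27): λ = (3·20² + 16)/(2·27) ≡ 32/17. 17⁻¹ ≡ 24 (mod 37), so λ ≡ 32·24 ≡ 28.
  x = λ² - 20 - 20 = 784 - 40 ≡ 4; y = λ·(20 - 4) - 27 ≡ 14. → (4, 14)
double: tangent at (4, 14): λ = (3·4² + 16)/(2·14) ≡ 27/28. 28⁻¹ ≡ 4 (mod 37), so λ ≡ 27·4 ≡ 34.
  x = λ² - 4 - 4 = 1156 - 8 ≡ 1; y = λ·(4 - 1) - 14 ≡ 14. → (1, 14)

(1, 14)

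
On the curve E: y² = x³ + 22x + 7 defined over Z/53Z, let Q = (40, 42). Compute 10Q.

(33, 10)

Repeated addition: build up to 10Q.
2Q: tangent at (40, 42): λ = (3·40² + 22)/(2·42) ≡ 52/31. 31⁻¹ ≡ 12 (mod 53), so λ ≡ 52·12 ≡ 41.
  x = λ² - 40 - 40 = 1681 - 80 ≡ 11; y = λ·(40 - 11) - 42 ≡ 34. → (11, 34)
3Q: (11, 34) + (40, 42). λ = (42 - 34)/(40 - 11) ≡ 8/29 mod 53. 29⁻¹ ≡ 11 (mod 53) since 29·11 = 319 ≡ 1, so λ ≡ 35.
  x = λ² - 11 - 40 = 1225 - 51 ≡ 8; y = λ·(11 - 8) - 34 ≡ 18. → (8, 18)
4Q: (8, 18) + (40, 42). λ = (42 - 18)/(40 - 8) ≡ 24/32 mod 53. 32⁻¹ ≡ 5 (mod 53), so λ ≡ 14.
  x = λ² - 8 - 40 = 196 - 48 ≡ 42; y = λ·(8 - 42) - 18 ≡ 36. → (42, 36)
5Q: (42, 36) + (40, 42). λ = (42 - 36)/(40 - 42) ≡ 6/51 mod 53. 51⁻¹ ≡ 26 (mod 53), so λ ≡ 50.
  x = λ² - 42 - 40 = 2500 - 82 ≡ 33; y = λ·(42 - 33) - 36 ≡ 43. → (33, 43)
6Q: (33, 43) + (40, 42). λ = (42 - 43)/(40 - 33) ≡ 52/7 mod 53. 7⁻¹ ≡ 38 (mod 53), so λ ≡ 15.
  x = λ² - 33 - 40 = 225 - 73 ≡ 46; y = λ·(33 - 46) - 43 ≡ 27. → (46, 27)
7Q: (46, 27) + (40, 42). λ = (42 - 27)/(40 - 46) ≡ 15/47 mod 53. 47⁻¹ ≡ 44 (mod 53), so λ ≡ 24.
  x = λ² - 46 - 40 = 576 - 86 ≡ 13; y = λ·(46 - 13) - 27 ≡ 23. → (13, 23)
8Q: (13, 23) + (40, 42). λ = (42 - 23)/(40 - 13) ≡ 19/27 mod 53. 27⁻¹ ≡ 2 (mod 53), so λ ≡ 38.
  x = λ² - 13 - 40 = 1444 - 53 ≡ 13; y = λ·(13 - 13) - 23 ≡ 30. → (13, 30)
9Q: (13, 30) + (40, 42). λ = (42 - 30)/(40 - 13) ≡ 12/27 mod 53. 27⁻¹ ≡ 2 (mod 53), so λ ≡ 24.
  x = λ² - 13 - 40 = 576 - 53 ≡ 46; y = λ·(13 - 46) - 30 ≡ 26. → (46, 26)
10Q: (46, 26) + (40, 42). λ = (42 - 26)/(40 - 46) ≡ 16/47 mod 53. 47⁻¹ ≡ 44 (mod 53) since 47·44 = 2068 ≡ 1, so λ ≡ 15.
  x = λ² - 46 - 40 = 225 - 86 ≡ 33; y = λ·(46 - 33) - 26 ≡ 10. → (33, 10)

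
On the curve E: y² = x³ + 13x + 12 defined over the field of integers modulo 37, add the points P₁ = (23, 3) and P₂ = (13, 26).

(23, 3) + (13, 26). λ = (26 - 3)/(13 - 23) ≡ 23/27 mod 37. 27⁻¹ ≡ 11 (mod 37), so λ ≡ 31.
  x = λ² - 23 - 13 = 961 - 36 ≡ 0; y = λ·(23 - 0) - 3 ≡ 7. → (0, 7)

(0, 7)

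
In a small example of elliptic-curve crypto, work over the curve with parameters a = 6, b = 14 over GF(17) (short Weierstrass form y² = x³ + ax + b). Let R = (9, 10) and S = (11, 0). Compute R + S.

(5, 4)

(9, 10) + (11, 0). λ = (0 - 10)/(11 - 9) ≡ 7/2 mod 17. 2⁻¹ ≡ 9 (mod 17), so λ ≡ 12.
  x = λ² - 9 - 11 = 144 - 20 ≡ 5; y = λ·(9 - 5) - 10 ≡ 4. → (5, 4)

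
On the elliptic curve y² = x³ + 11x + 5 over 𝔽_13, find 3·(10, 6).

(5, 9)

Write P = (10, 6).
Repeated addition: build up to 3P.
2P: tangent at (10, 6): λ = (3·10² + 11)/(2·6) ≡ 12/12. 12⁻¹ ≡ 12 (mod 13), so λ ≡ 12·12 ≡ 1.
  x = λ² - 10 - 10 = 1 - 20 ≡ 7; y = λ·(10 - 7) - 6 ≡ 10. → (7, 10)
3P: (7, 10) + (10, 6). λ = (6 - 10)/(10 - 7) ≡ 9/3 mod 13. 3⁻¹ ≡ 9 (mod 13), so λ ≡ 3.
  x = λ² - 7 - 10 = 9 - 17 ≡ 5; y = λ·(7 - 5) - 10 ≡ 9. → (5, 9)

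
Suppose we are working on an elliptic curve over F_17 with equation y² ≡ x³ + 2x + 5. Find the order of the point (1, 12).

9

2P: tangent at (1, 12): λ = (3·1² + 2)/(2·12) ≡ 5/7. 7⁻¹ ≡ 5 (mod 17), so λ ≡ 5·5 ≡ 8.
  x = λ² - 1 - 1 = 64 - 2 ≡ 11; y = λ·(1 - 11) - 12 ≡ 10. → (11, 10)
3P: (11, 10) + (1, 12). λ = (12 - 10)/(1 - 11) ≡ 2/7 mod 17. 7⁻¹ ≡ 5 (mod 17), so λ ≡ 10.
  x = λ² - 11 - 1 = 100 - 12 ≡ 3; y = λ·(11 - 3) - 10 ≡ 2. → (3, 2)
4P: (3, 2) + (1, 12). λ = (12 - 2)/(1 - 3) ≡ 10/15 mod 17. 15⁻¹ ≡ 8 (mod 17), so λ ≡ 12.
  x = λ² - 3 - 1 = 144 - 4 ≡ 4; y = λ·(3 - 4) - 2 ≡ 3. → (4, 3)
5P: (4, 3) + (1, 12). λ = (12 - 3)/(1 - 4) ≡ 9/14 mod 17. 14⁻¹ ≡ 11 (mod 17) since 14·11 = 154 ≡ 1, so λ ≡ 14.
  x = λ² - 4 - 1 = 196 - 5 ≡ 4; y = λ·(4 - 4) - 3 ≡ 14. → (4, 14)
6P: (4, 14) + (1, 12). λ = (12 - 14)/(1 - 4) ≡ 15/14 mod 17. 14⁻¹ ≡ 11 (mod 17), so λ ≡ 12.
  x = λ² - 4 - 1 = 144 - 5 ≡ 3; y = λ·(4 - 3) - 14 ≡ 15. → (3, 15)
7P: (3, 15) + (1, 12). λ = (12 - 15)/(1 - 3) ≡ 14/15 mod 17. 15⁻¹ ≡ 8 (mod 17), so λ ≡ 10.
  x = λ² - 3 - 1 = 100 - 4 ≡ 11; y = λ·(3 - 11) - 15 ≡ 7. → (11, 7)
8P: (11, 7) + (1, 12). λ = (12 - 7)/(1 - 11) ≡ 5/7 mod 17. 7⁻¹ ≡ 5 (mod 17), so λ ≡ 8.
  x = λ² - 11 - 1 = 64 - 12 ≡ 1; y = λ·(11 - 1) - 7 ≡ 5. → (1, 5)
9P: (1, 5) + (1, 12): same x and y₁ ≡ -y₂, so the sum is O.
9P = O, so the order is 9.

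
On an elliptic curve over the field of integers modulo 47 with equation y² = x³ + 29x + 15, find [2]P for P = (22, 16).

(30, 25)

tangent at (22, 16): λ = (3·22² + 29)/(2·16) ≡ 24/32. 32⁻¹ ≡ 25 (mod 47) since 32·25 = 800 ≡ 1, so λ ≡ 24·25 ≡ 36.
  x = λ² - 22 - 22 = 1296 - 44 ≡ 30; y = λ·(22 - 30) - 16 ≡ 25. → (30, 25)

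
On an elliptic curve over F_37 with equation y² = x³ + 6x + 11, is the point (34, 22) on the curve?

yes

y² = 22² ≡ 3; x³ + 6x + 11 = 39519 ≡ 3 (mod 37). 3 = 3.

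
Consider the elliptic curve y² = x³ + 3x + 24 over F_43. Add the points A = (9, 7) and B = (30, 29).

(9, 7) + (30, 29). λ = (29 - 7)/(30 - 9) ≡ 22/21 mod 43. 21⁻¹ ≡ 41 (mod 43), so λ ≡ 42.
  x = λ² - 9 - 30 = 1764 - 39 ≡ 5; y = λ·(9 - 5) - 7 ≡ 32. → (5, 32)

(5, 32)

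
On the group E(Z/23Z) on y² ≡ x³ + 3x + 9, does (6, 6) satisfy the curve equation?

yes

y² = 6² ≡ 13; x³ + 3x + 9 = 243 ≡ 13 (mod 23). 13 = 13.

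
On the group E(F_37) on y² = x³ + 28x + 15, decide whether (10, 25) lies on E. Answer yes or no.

no

y² = 25² ≡ 33; x³ + 28x + 15 = 1295 ≡ 0 (mod 37). 33 ≠ 0.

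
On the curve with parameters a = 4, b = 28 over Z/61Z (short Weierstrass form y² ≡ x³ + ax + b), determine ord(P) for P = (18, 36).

2P: tangent at (18, 36): λ = (3·18² + 4)/(2·36) ≡ 0/11. 11⁻¹ ≡ 50 (mod 61), so λ ≡ 0·50 ≡ 0.
  x = λ² - 18 - 18 = 0 - 36 ≡ 25; y = λ·(18 - 25) - 36 ≡ 25. → (25, 25)
3P: (25, 25) + (18, 36). λ = (36 - 25)/(18 - 25) ≡ 11/54 mod 61. 54⁻¹ ≡ 26 (mod 61), so λ ≡ 42.
  x = λ² - 25 - 18 = 1764 - 43 ≡ 13; y = λ·(25 - 13) - 25 ≡ 52. → (13, 52)
4P: (13, 52) + (18, 36). λ = (36 - 52)/(18 - 13) ≡ 45/5 mod 61. 5⁻¹ ≡ 49 (mod 61), so λ ≡ 9.
  x = λ² - 13 - 18 = 81 - 31 ≡ 50; y = λ·(13 - 50) - 52 ≡ 42. → (50, 42)
5P: (50, 42) + (18, 36). λ = (36 - 42)/(18 - 50) ≡ 55/29 mod 61. 29⁻¹ ≡ 40 (mod 61), so λ ≡ 4.
  x = λ² - 50 - 18 = 16 - 68 ≡ 9; y = λ·(50 - 9) - 42 ≡ 0. → (9, 0)
6P: (9, 0) + (18, 36). λ = (36 - 0)/(18 - 9) ≡ 36/9 mod 61. 9⁻¹ ≡ 34 (mod 61) since 9·34 = 306 ≡ 1, so λ ≡ 4.
  x = λ² - 9 - 18 = 16 - 27 ≡ 50; y = λ·(9 - 50) - 0 ≡ 19. → (50, 19)
7P: (50, 19) + (18, 36). λ = (36 - 19)/(18 - 50) ≡ 17/29 mod 61. 29⁻¹ ≡ 40 (mod 61) since 29·40 = 1160 ≡ 1, so λ ≡ 9.
  x = λ² - 50 - 18 = 81 - 68 ≡ 13; y = λ·(50 - 13) - 19 ≡ 9. → (13, 9)
8P: (13, 9) + (18, 36). λ = (36 - 9)/(18 - 13) ≡ 27/5 mod 61. 5⁻¹ ≡ 49 (mod 61) since 5·49 = 245 ≡ 1, so λ ≡ 42.
  x = λ² - 13 - 18 = 1764 - 31 ≡ 25; y = λ·(13 - 25) - 9 ≡ 36. → (25, 36)
9P: (25, 36) + (18, 36). λ = (36 - 36)/(18 - 25) ≡ 0/54 mod 61. 54⁻¹ ≡ 26 (mod 61), so λ ≡ 0.
  x = λ² - 25 - 18 = 0 - 43 ≡ 18; y = λ·(25 - 18) - 36 ≡ 25. → (18, 25)
10P: (18, 25) + (18, 36): same x and y₁ ≡ -y₂, so the sum is 𝒪.
10P = 𝒪, so the order is 10.

10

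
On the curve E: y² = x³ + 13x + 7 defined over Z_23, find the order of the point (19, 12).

11

2P: tangent at (19, 12): λ = (3·19² + 13)/(2·12) ≡ 15/1. 1⁻¹ ≡ 1 (mod 23), so λ ≡ 15·1 ≡ 15.
  x = λ² - 19 - 19 = 225 - 38 ≡ 3; y = λ·(19 - 3) - 12 ≡ 21. → (3, 21)
3P: (3, 21) + (19, 12). λ = (12 - 21)/(19 - 3) ≡ 14/16 mod 23. 16⁻¹ ≡ 13 (mod 23) since 16·13 = 208 ≡ 1, so λ ≡ 21.
  x = λ² - 3 - 19 = 441 - 22 ≡ 5; y = λ·(3 - 5) - 21 ≡ 6. → (5, 6)
4P: (5, 6) + (19, 12). λ = (12 - 6)/(19 - 5) ≡ 6/14 mod 23. 14⁻¹ ≡ 5 (mod 23), so λ ≡ 7.
  x = λ² - 5 - 19 = 49 - 24 ≡ 2; y = λ·(5 - 2) - 6 ≡ 15. → (2, 15)
5P: (2, 15) + (19, 12). λ = (12 - 15)/(19 - 2) ≡ 20/17 mod 23. 17⁻¹ ≡ 19 (mod 23), so λ ≡ 12.
  x = λ² - 2 - 19 = 144 - 21 ≡ 8; y = λ·(2 - 8) - 15 ≡ 5. → (8, 5)
6P: (8, 5) + (19, 12). λ = (12 - 5)/(19 - 8) ≡ 7/11 mod 23. 11⁻¹ ≡ 21 (mod 23) since 11·21 = 231 ≡ 1, so λ ≡ 9.
  x = λ² - 8 - 19 = 81 - 27 ≡ 8; y = λ·(8 - 8) - 5 ≡ 18. → (8, 18)
7P: (8, 18) + (19, 12). λ = (12 - 18)/(19 - 8) ≡ 17/11 mod 23. 11⁻¹ ≡ 21 (mod 23), so λ ≡ 12.
  x = λ² - 8 - 19 = 144 - 27 ≡ 2; y = λ·(8 - 2) - 18 ≡ 8. → (2, 8)
8P: (2, 8) + (19, 12). λ = (12 - 8)/(19 - 2) ≡ 4/17 mod 23. 17⁻¹ ≡ 19 (mod 23), so λ ≡ 7.
  x = λ² - 2 - 19 = 49 - 21 ≡ 5; y = λ·(2 - 5) - 8 ≡ 17. → (5, 17)
9P: (5, 17) + (19, 12). λ = (12 - 17)/(19 - 5) ≡ 18/14 mod 23. 14⁻¹ ≡ 5 (mod 23), so λ ≡ 21.
  x = λ² - 5 - 19 = 441 - 24 ≡ 3; y = λ·(5 - 3) - 17 ≡ 2. → (3, 2)
10P: (3, 2) + (19, 12). λ = (12 - 2)/(19 - 3) ≡ 10/16 mod 23. 16⁻¹ ≡ 13 (mod 23) since 16·13 = 208 ≡ 1, so λ ≡ 15.
  x = λ² - 3 - 19 = 225 - 22 ≡ 19; y = λ·(3 - 19) - 2 ≡ 11. → (19, 11)
11P: (19, 11) + (19, 12): same x and y₁ ≡ -y₂, so the sum is O.
11P = O, so the order is 11.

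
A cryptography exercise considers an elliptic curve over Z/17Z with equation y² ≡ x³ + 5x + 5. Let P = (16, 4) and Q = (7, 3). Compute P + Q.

(16, 4) + (7, 3). λ = (3 - 4)/(7 - 16) ≡ 16/8 mod 17. 8⁻¹ ≡ 15 (mod 17) since 8·15 = 120 ≡ 1, so λ ≡ 2.
  x = λ² - 16 - 7 = 4 - 23 ≡ 15; y = λ·(16 - 15) - 4 ≡ 15. → (15, 15)

(15, 15)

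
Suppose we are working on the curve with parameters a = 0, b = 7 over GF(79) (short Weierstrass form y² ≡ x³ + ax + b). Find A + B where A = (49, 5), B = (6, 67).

(75, 38)

(49, 5) + (6, 67). λ = (67 - 5)/(6 - 49) ≡ 62/36 mod 79. 36⁻¹ ≡ 11 (mod 79), so λ ≡ 50.
  x = λ² - 49 - 6 = 2500 - 55 ≡ 75; y = λ·(49 - 75) - 5 ≡ 38. → (75, 38)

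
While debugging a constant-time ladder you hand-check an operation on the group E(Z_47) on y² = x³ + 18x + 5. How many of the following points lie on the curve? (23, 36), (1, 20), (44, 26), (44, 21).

3

(23, 36): 36² ≡ 27, rhs ≡ 37 → off.
(1, 20): 20² ≡ 24, rhs ≡ 24 → on.
(44, 26): 26² ≡ 18, rhs ≡ 18 → on.
(44, 21): 21² ≡ 18, rhs ≡ 18 → on.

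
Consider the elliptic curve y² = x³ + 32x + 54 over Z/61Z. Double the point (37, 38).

tangent at (37, 38): λ = (3·37² + 32)/(2·38) ≡ 52/15. 15⁻¹ ≡ 57 (mod 61) since 15·57 = 855 ≡ 1, so λ ≡ 52·57 ≡ 36.
  x = λ² - 37 - 37 = 1296 - 74 ≡ 2; y = λ·(37 - 2) - 38 ≡ 2. → (2, 2)

(2, 2)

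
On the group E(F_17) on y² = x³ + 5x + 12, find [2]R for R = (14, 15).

(2, 8)

tangent at (14, 15): λ = (3·14² + 5)/(2·15) ≡ 15/13. 13⁻¹ ≡ 4 (mod 17) since 13·4 = 52 ≡ 1, so λ ≡ 15·4 ≡ 9.
  x = λ² - 14 - 14 = 81 - 28 ≡ 2; y = λ·(14 - 2) - 15 ≡ 8. → (2, 8)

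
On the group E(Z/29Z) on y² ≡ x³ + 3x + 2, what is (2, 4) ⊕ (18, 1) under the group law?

(13, 18)

(2, 4) + (18, 1). λ = (1 - 4)/(18 - 2) ≡ 26/16 mod 29. 16⁻¹ ≡ 20 (mod 29), so λ ≡ 27.
  x = λ² - 2 - 18 = 729 - 20 ≡ 13; y = λ·(2 - 13) - 4 ≡ 18. → (13, 18)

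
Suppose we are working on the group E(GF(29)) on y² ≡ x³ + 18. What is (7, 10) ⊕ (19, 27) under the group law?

(4, 16)

(7, 10) + (19, 27). λ = (27 - 10)/(19 - 7) ≡ 17/12 mod 29. 12⁻¹ ≡ 17 (mod 29), so λ ≡ 28.
  x = λ² - 7 - 19 = 784 - 26 ≡ 4; y = λ·(7 - 4) - 10 ≡ 16. → (4, 16)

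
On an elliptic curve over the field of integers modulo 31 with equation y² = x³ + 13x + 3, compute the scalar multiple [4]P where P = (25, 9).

(23, 10)

Double-and-add on 4 = (100)₂. Start with P = (25, 9) for the leading 1-bit.
double: tangent at (25, 9): λ = (3·25² + 13)/(2·9) ≡ 28/18. 18⁻¹ ≡ 19 (mod 31), so λ ≡ 28·19 ≡ 5.
  x = λ² - 25 - 25 = 25 - 50 ≡ 6; y = λ·(25 - 6) - 9 ≡ 24. → (6, 24)
double: tangent at (6, 24): λ = (3·6² + 13)/(2·24) ≡ 28/17. 17⁻¹ ≡ 11 (mod 31), so λ ≡ 28·11 ≡ 29.
  x = λ² - 6 - 6 = 841 - 12 ≡ 23; y = λ·(6 - 23) - 24 ≡ 10. → (23, 10)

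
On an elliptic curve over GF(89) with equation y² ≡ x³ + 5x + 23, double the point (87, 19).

tangent at (87, 19): λ = (3·87² + 5)/(2·19) ≡ 17/38. 38⁻¹ ≡ 82 (mod 89), so λ ≡ 17·82 ≡ 59.
  x = λ² - 87 - 87 = 3481 - 174 ≡ 14; y = λ·(87 - 14) - 19 ≡ 16. → (14, 16)

(14, 16)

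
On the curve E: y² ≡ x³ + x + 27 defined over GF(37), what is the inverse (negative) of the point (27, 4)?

(27, 33)

-(27, 4) = (27, -4 mod 37) = (27, 33).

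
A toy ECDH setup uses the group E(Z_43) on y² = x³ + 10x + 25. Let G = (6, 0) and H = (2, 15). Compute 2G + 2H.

First 2G:
Repeated addition: build up to 2G.
2G: (6, 0) + (6, 0): same x and y₁ ≡ -y₂, so the sum is ∞.
2G = ∞.
Next 2H:
Repeated addition: build up to 2H.
2H: tangent at (2, 15): λ = (3·2² + 10)/(2·15) ≡ 22/30. 30⁻¹ ≡ 33 (mod 43), so λ ≡ 22·33 ≡ 38.
  x = λ² - 2 - 2 = 1444 - 4 ≡ 21; y = λ·(2 - 21) - 15 ≡ 37. → (21, 37)
2H = (21, 37).
Finally 2G + 2H:
∞ + (21, 37) = (21, 37) (identity).

(21, 37)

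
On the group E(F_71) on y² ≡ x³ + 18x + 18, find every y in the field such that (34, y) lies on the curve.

23, 48

x³ + 18x + 18 = 39934 ≡ 32 (mod 71).
Square roots of 32 mod 71: 23 and 48 (since 23² = 529 ≡ 32).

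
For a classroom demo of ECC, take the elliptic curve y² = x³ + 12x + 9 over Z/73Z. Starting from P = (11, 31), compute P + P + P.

Repeated addition: build up to 3P.
2P: tangent at (11, 31): λ = (3·11² + 12)/(2·31) ≡ 10/62. 62⁻¹ ≡ 53 (mod 73), so λ ≡ 10·53 ≡ 19.
  x = λ² - 11 - 11 = 361 - 22 ≡ 47; y = λ·(11 - 47) - 31 ≡ 15. → (47, 15)
3P: (47, 15) + (11, 31). λ = (31 - 15)/(11 - 47) ≡ 16/37 mod 73. 37⁻¹ ≡ 2 (mod 73) since 37·2 = 74 ≡ 1, so λ ≡ 32.
  x = λ² - 47 - 11 = 1024 - 58 ≡ 17; y = λ·(47 - 17) - 15 ≡ 69. → (17, 69)

(17, 69)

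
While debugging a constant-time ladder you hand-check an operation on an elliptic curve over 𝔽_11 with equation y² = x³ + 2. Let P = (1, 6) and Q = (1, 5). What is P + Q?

The two points share x = 1 and their y-coordinates satisfy 6 + 5 ≡ 0 (mod 11), so they are inverses. Their sum is the point at infinity.

O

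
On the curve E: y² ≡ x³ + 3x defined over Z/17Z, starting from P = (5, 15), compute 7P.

(14, 10)

Repeated addition: build up to 7P.
2P: tangent at (5, 15): λ = (3·5² + 3)/(2·15) ≡ 10/13. 13⁻¹ ≡ 4 (mod 17), so λ ≡ 10·4 ≡ 6.
  x = λ² - 5 - 5 = 36 - 10 ≡ 9; y = λ·(5 - 9) - 15 ≡ 12. → (9, 12)
3P: (9, 12) + (5, 15). λ = (15 - 12)/(5 - 9) ≡ 3/13 mod 17. 13⁻¹ ≡ 4 (mod 17), so λ ≡ 12.
  x = λ² - 9 - 5 = 144 - 14 ≡ 11; y = λ·(9 - 11) - 12 ≡ 15. → (11, 15)
4P: (11, 15) + (5, 15). λ = (15 - 15)/(5 - 11) ≡ 0/11 mod 17. 11⁻¹ ≡ 14 (mod 17), so λ ≡ 0.
  x = λ² - 11 - 5 = 0 - 16 ≡ 1; y = λ·(11 - 1) - 15 ≡ 2. → (1, 2)
5P: (1, 2) + (5, 15). λ = (15 - 2)/(5 - 1) ≡ 13/4 mod 17. 4⁻¹ ≡ 13 (mod 17), so λ ≡ 16.
  x = λ² - 1 - 5 = 256 - 6 ≡ 12; y = λ·(1 - 12) - 2 ≡ 9. → (12, 9)
6P: (12, 9) + (5, 15). λ = (15 - 9)/(5 - 12) ≡ 6/10 mod 17. 10⁻¹ ≡ 12 (mod 17), so λ ≡ 4.
  x = λ² - 12 - 5 = 16 - 17 ≡ 16; y = λ·(12 - 16) - 9 ≡ 9. → (16, 9)
7P: (16, 9) + (5, 15). λ = (15 - 9)/(5 - 16) ≡ 6/6 mod 17. 6⁻¹ ≡ 3 (mod 17), so λ ≡ 1.
  x = λ² - 16 - 5 = 1 - 21 ≡ 14; y = λ·(16 - 14) - 9 ≡ 10. → (14, 10)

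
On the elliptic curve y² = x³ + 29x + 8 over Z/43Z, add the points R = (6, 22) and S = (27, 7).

(7, 34)

(6, 22) + (27, 7). λ = (7 - 22)/(27 - 6) ≡ 28/21 mod 43. 21⁻¹ ≡ 41 (mod 43), so λ ≡ 30.
  x = λ² - 6 - 27 = 900 - 33 ≡ 7; y = λ·(6 - 7) - 22 ≡ 34. → (7, 34)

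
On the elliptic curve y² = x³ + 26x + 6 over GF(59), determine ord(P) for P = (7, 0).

2

2P: (7, 0) + (7, 0): same x and y₁ ≡ -y₂, so the sum is 𝒪.
2P = 𝒪, so the order is 2.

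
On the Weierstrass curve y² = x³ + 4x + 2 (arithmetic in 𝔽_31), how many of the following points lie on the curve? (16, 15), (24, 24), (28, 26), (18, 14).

(16, 15): 15² ≡ 8, rhs ≡ 8 → on.
(24, 24): 24² ≡ 18, rhs ≡ 3 → off.
(28, 26): 26² ≡ 25, rhs ≡ 25 → on.
(18, 14): 14² ≡ 10, rhs ≡ 16 → off.

2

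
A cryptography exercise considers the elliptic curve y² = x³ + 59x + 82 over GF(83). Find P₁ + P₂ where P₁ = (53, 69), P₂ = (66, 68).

(53, 69) + (66, 68). λ = (68 - 69)/(66 - 53) ≡ 82/13 mod 83. 13⁻¹ ≡ 32 (mod 83) since 13·32 = 416 ≡ 1, so λ ≡ 51.
  x = λ² - 53 - 66 = 2601 - 119 ≡ 75; y = λ·(53 - 75) - 69 ≡ 54. → (75, 54)

(75, 54)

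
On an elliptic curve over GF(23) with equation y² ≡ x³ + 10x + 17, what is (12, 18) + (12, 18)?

tangent at (12, 18): λ = (3·12² + 10)/(2·18) ≡ 5/13. 13⁻¹ ≡ 16 (mod 23) since 13·16 = 208 ≡ 1, so λ ≡ 5·16 ≡ 11.
  x = λ² - 12 - 12 = 121 - 24 ≡ 5; y = λ·(12 - 5) - 18 ≡ 13. → (5, 13)

(5, 13)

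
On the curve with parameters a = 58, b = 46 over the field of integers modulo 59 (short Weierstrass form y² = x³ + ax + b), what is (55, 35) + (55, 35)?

tangent at (55, 35): λ = (3·55² + 58)/(2·35) ≡ 47/11. 11⁻¹ ≡ 43 (mod 59), so λ ≡ 47·43 ≡ 15.
  x = λ² - 55 - 55 = 225 - 110 ≡ 56; y = λ·(55 - 56) - 35 ≡ 9. → (56, 9)

(56, 9)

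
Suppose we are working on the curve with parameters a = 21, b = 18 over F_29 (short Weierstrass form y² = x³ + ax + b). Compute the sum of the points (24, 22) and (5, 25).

(23, 16)

(24, 22) + (5, 25). λ = (25 - 22)/(5 - 24) ≡ 3/10 mod 29. 10⁻¹ ≡ 3 (mod 29) since 10·3 = 30 ≡ 1, so λ ≡ 9.
  x = λ² - 24 - 5 = 81 - 29 ≡ 23; y = λ·(24 - 23) - 22 ≡ 16. → (23, 16)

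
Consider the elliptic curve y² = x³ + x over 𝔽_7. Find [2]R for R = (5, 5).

(1, 3)

tangent at (5, 5): λ = (3·5² + 1)/(2·5) ≡ 6/3. 3⁻¹ ≡ 5 (mod 7) since 3·5 = 15 ≡ 1, so λ ≡ 6·5 ≡ 2.
  x = λ² - 5 - 5 = 4 - 10 ≡ 1; y = λ·(5 - 1) - 5 ≡ 3. → (1, 3)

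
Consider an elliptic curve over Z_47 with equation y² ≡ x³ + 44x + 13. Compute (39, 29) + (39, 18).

O

The two points share x = 39 and their y-coordinates satisfy 29 + 18 ≡ 0 (mod 47), so they are inverses. Their sum is ∞.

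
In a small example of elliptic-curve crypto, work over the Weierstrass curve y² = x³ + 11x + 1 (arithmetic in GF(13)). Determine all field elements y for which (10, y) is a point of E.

none

x³ + 11x + 1 = 1111 ≡ 6 (mod 13).
6 is a non-residue mod 13; no y exists.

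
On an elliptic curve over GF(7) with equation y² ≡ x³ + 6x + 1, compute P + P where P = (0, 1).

tangent at (0, 1): λ = (3·0² + 6)/(2·1) ≡ 6/2. 2⁻¹ ≡ 4 (mod 7), so λ ≡ 6·4 ≡ 3.
  x = λ² - 0 - 0 = 9 - 0 ≡ 2; y = λ·(0 - 2) - 1 ≡ 0. → (2, 0)

(2, 0)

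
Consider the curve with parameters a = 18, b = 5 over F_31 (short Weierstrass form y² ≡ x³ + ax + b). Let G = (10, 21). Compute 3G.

(0, 25)

Repeated addition: build up to 3G.
2G: tangent at (10, 21): λ = (3·10² + 18)/(2·21) ≡ 8/11. 11⁻¹ ≡ 17 (mod 31), so λ ≡ 8·17 ≡ 12.
  x = λ² - 10 - 10 = 144 - 20 ≡ 0; y = λ·(10 - 0) - 21 ≡ 6. → (0, 6)
3G: (0, 6) + (10, 21). λ = (21 - 6)/(10 - 0) ≡ 15/10 mod 31. 10⁻¹ ≡ 28 (mod 31) since 10·28 = 280 ≡ 1, so λ ≡ 17.
  x = λ² - 0 - 10 = 289 - 10 ≡ 0; y = λ·(0 - 0) - 6 ≡ 25. → (0, 25)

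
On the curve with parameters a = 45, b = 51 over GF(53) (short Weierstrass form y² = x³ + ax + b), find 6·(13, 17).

(29, 27)

Write Q = (13, 17).
Repeated addition: build up to 6Q.
2Q: tangent at (13, 17): λ = (3·13² + 45)/(2·17) ≡ 22/34. 34⁻¹ ≡ 39 (mod 53), so λ ≡ 22·39 ≡ 10.
  x = λ² - 13 - 13 = 100 - 26 ≡ 21; y = λ·(13 - 21) - 17 ≡ 9. → (21, 9)
3Q: (21, 9) + (13, 17). λ = (17 - 9)/(13 - 21) ≡ 8/45 mod 53. 45⁻¹ ≡ 33 (mod 53) since 45·33 = 1485 ≡ 1, so λ ≡ 52.
  x = λ² - 21 - 13 = 2704 - 34 ≡ 20; y = λ·(21 - 20) - 9 ≡ 43. → (20, 43)
4Q: (20, 43) + (13, 17). λ = (17 - 43)/(13 - 20) ≡ 27/46 mod 53. 46⁻¹ ≡ 15 (mod 53), so λ ≡ 34.
  x = λ² - 20 - 13 = 1156 - 33 ≡ 10; y = λ·(20 - 10) - 43 ≡ 32. → (10, 32)
5Q: (10, 32) + (13, 17). λ = (17 - 32)/(13 - 10) ≡ 38/3 mod 53. 3⁻¹ ≡ 18 (mod 53) since 3·18 = 54 ≡ 1, so λ ≡ 48.
  x = λ² - 10 - 13 = 2304 - 23 ≡ 2; y = λ·(10 - 2) - 32 ≡ 34. → (2, 34)
6Q: (2, 34) + (13, 17). λ = (17 - 34)/(13 - 2) ≡ 36/11 mod 53. 11⁻¹ ≡ 29 (mod 53), so λ ≡ 37.
  x = λ² - 2 - 13 = 1369 - 15 ≡ 29; y = λ·(2 - 29) - 34 ≡ 27. → (29, 27)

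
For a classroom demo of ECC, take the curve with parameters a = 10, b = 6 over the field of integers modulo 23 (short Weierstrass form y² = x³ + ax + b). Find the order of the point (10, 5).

5

2P: tangent at (10, 5): λ = (3·10² + 10)/(2·5) ≡ 11/10. 10⁻¹ ≡ 7 (mod 23), so λ ≡ 11·7 ≡ 8.
  x = λ² - 10 - 10 = 64 - 20 ≡ 21; y = λ·(10 - 21) - 5 ≡ 22. → (21, 22)
3P: (21, 22) + (10, 5). λ = (5 - 22)/(10 - 21) ≡ 6/12 mod 23. 12⁻¹ ≡ 2 (mod 23) since 12·2 = 24 ≡ 1, so λ ≡ 12.
  x = λ² - 21 - 10 = 144 - 31 ≡ 21; y = λ·(21 - 21) - 22 ≡ 1. → (21, 1)
4P: (21, 1) + (10, 5). λ = (5 - 1)/(10 - 21) ≡ 4/12 mod 23. 12⁻¹ ≡ 2 (mod 23) since 12·2 = 24 ≡ 1, so λ ≡ 8.
  x = λ² - 21 - 10 = 64 - 31 ≡ 10; y = λ·(21 - 10) - 1 ≡ 18. → (10, 18)
5P: (10, 18) + (10, 5): same x and y₁ ≡ -y₂, so the sum is O.
5P = O, so the order is 5.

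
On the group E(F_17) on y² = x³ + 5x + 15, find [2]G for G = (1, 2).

tangent at (1, 2): λ = (3·1² + 5)/(2·2) ≡ 8/4. 4⁻¹ ≡ 13 (mod 17) since 4·13 = 52 ≡ 1, so λ ≡ 8·13 ≡ 2.
  x = λ² - 1 - 1 = 4 - 2 ≡ 2; y = λ·(1 - 2) - 2 ≡ 13. → (2, 13)

(2, 13)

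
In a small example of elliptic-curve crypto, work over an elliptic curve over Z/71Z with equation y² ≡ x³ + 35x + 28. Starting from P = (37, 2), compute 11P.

Repeated addition: build up to 11P.
2P: tangent at (37, 2): λ = (3·37² + 35)/(2·2) ≡ 24/4. 4⁻¹ ≡ 18 (mod 71), so λ ≡ 24·18 ≡ 6.
  x = λ² - 37 - 37 = 36 - 74 ≡ 33; y = λ·(37 - 33) - 2 ≡ 22. → (33, 22)
3P: (33, 22) + (37, 2). λ = (2 - 22)/(37 - 33) ≡ 51/4 mod 71. 4⁻¹ ≡ 18 (mod 71), so λ ≡ 66.
  x = λ² - 33 - 37 = 4356 - 70 ≡ 26; y = λ·(33 - 26) - 22 ≡ 14. → (26, 14)
4P: (26, 14) + (37, 2). λ = (2 - 14)/(37 - 26) ≡ 59/11 mod 71. 11⁻¹ ≡ 13 (mod 71), so λ ≡ 57.
  x = λ² - 26 - 37 = 3249 - 63 ≡ 62; y = λ·(26 - 62) - 14 ≡ 64. → (62, 64)
5P: (62, 64) + (37, 2). λ = (2 - 64)/(37 - 62) ≡ 9/46 mod 71. 46⁻¹ ≡ 17 (mod 71), so λ ≡ 11.
  x = λ² - 62 - 37 = 121 - 99 ≡ 22; y = λ·(62 - 22) - 64 ≡ 21. → (22, 21)
6P: (22, 21) + (37, 2). λ = (2 - 21)/(37 - 22) ≡ 52/15 mod 71. 15⁻¹ ≡ 19 (mod 71), so λ ≡ 65.
  x = λ² - 22 - 37 = 4225 - 59 ≡ 48; y = λ·(22 - 48) - 21 ≡ 64. → (48, 64)
7P: (48, 64) + (37, 2). λ = (2 - 64)/(37 - 48) ≡ 9/60 mod 71. 60⁻¹ ≡ 58 (mod 71), so λ ≡ 25.
  x = λ² - 48 - 37 = 625 - 85 ≡ 43; y = λ·(48 - 43) - 64 ≡ 61. → (43, 61)
8P: (43, 61) + (37, 2). λ = (2 - 61)/(37 - 43) ≡ 12/65 mod 71. 65⁻¹ ≡ 59 (mod 71), so λ ≡ 69.
  x = λ² - 43 - 37 = 4761 - 80 ≡ 66; y = λ·(43 - 66) - 61 ≡ 56. → (66, 56)
9P: (66, 56) + (37, 2). λ = (2 - 56)/(37 - 66) ≡ 17/42 mod 71. 42⁻¹ ≡ 22 (mod 71), so λ ≡ 19.
  x = λ² - 66 - 37 = 361 - 103 ≡ 45; y = λ·(66 - 45) - 56 ≡ 59. → (45, 59)
10P: (45, 59) + (37, 2). λ = (2 - 59)/(37 - 45) ≡ 14/63 mod 71. 63⁻¹ ≡ 62 (mod 71) since 63·62 = 3906 ≡ 1, so λ ≡ 16.
  x = λ² - 45 - 37 = 256 - 82 ≡ 32; y = λ·(45 - 32) - 59 ≡ 7. → (32, 7)
11P: (32, 7) + (37, 2). λ = (2 - 7)/(37 - 32) ≡ 66/5 mod 71. 5⁻¹ ≡ 57 (mod 71), so λ ≡ 70.
  x = λ² - 32 - 37 = 4900 - 69 ≡ 3; y = λ·(32 - 3) - 7 ≡ 35. → (3, 35)

(3, 35)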